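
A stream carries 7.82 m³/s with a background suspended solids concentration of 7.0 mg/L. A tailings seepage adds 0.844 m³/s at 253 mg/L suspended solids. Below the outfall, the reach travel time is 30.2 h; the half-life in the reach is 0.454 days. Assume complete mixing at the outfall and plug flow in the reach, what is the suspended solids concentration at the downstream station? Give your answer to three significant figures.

4.53 mg/L

Conservation of mass: C = (7.820·7.000 + 0.8440·253.0) / 8.664 = 268.3/8.664 = 30.96 mg/L.
Half-life 0.454 d → k = ln 2 / 0.454 = 1.527 d⁻¹.
After decay, C = 30.96 × e^(−kt) = 30.96 × 0.1464 = 4.534 mg/L.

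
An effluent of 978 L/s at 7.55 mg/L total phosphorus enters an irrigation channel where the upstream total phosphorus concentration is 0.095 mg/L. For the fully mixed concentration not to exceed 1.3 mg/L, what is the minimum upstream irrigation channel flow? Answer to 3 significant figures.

5070 L/s

Set C_mix = 1.3: (Q·0.09500 + 978.0·7.550) / (Q + 978.0) = 1.3
→ Q = 978.0·(7.550 − 1.3)/(1.3 − 0.09500) = 5073 L/s.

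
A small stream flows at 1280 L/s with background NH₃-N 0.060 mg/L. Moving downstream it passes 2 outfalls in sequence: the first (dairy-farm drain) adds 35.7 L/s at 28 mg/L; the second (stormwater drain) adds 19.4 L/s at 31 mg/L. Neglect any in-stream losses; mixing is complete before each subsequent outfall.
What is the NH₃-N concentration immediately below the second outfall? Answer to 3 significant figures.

Below outfall 1: Q → 1316 L/s, C = (1280·0.06000 + 35.70·28.00)/1316 = 0.8181 mg/L.
Below outfall 2: Q → 1335 L/s, C = (1316·0.8181 + 19.40·31.00)/1335 = 1.257 mg/L.

1.26 mg/L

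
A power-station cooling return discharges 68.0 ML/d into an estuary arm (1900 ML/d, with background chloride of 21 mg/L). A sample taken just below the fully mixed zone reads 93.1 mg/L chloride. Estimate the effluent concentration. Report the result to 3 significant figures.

2110 mg/L

Mass balance: 1900·21.00 + 68.00·Cₑ = 1968·93.10
→ Cₑ = (1968·93.10 − 1900·21.00) / 68.00 = 2108 mg/L.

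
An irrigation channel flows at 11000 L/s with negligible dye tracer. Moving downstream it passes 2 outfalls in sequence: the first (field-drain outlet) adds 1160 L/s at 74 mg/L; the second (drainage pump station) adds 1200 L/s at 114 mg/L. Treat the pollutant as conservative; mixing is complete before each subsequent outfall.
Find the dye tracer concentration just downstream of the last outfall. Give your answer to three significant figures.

16.7 mg/L

After outfall 1: Q = 11000 + 1160 = 12160 L/s; C = (11000·0 + 1160·74.00)/12160 = 7.059 mg/L.
After outfall 2: Q = 12160 + 1200 = 13360 L/s; C = (12160·7.059 + 1200·114.0)/13360 = 16.66 mg/L.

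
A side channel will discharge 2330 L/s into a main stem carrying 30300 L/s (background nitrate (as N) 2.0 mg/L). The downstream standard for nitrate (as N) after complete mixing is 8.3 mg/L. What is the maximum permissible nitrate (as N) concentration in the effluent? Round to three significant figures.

90.2 mg/L

At the limit, (Qr·Cr + Qe·Cₑ)/(Qr + Qe) = 8.3:
Cₑ = (32630·8.3 − 30300·2.000) / 2330 = 90.23 mg/L.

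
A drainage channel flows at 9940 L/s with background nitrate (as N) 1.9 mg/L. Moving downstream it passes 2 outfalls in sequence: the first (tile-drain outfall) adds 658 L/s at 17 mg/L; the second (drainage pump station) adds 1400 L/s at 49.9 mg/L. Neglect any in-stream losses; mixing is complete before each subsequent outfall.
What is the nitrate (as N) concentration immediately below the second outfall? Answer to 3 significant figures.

After outfall 1: Q = 9940 + 658.0 = 10600 L/s; C = (9940·1.900 + 658.0·17.00)/10600 = 2.838 mg/L.
After outfall 2: Q = 10600 + 1400 = 12000 L/s; C = (10600·2.838 + 1400·49.90)/12000 = 8.329 mg/L.

8.33 mg/L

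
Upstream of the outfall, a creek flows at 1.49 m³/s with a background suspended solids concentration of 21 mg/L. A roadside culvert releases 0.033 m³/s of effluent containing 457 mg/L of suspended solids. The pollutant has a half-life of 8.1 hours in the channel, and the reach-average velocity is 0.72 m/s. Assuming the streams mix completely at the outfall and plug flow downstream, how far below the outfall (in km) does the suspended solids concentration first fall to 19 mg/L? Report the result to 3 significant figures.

14.3 km

Mixed concentration C = ΣQC/ΣQ = (1.490·21.00 + 0.03300·457.0) / 1.523 = 46.37/1.523 = 30.45 mg/L.
Half-life 8.1 h → k = ln 2 / 8.1 = 0.08557 h⁻¹ = 2.054 d⁻¹.
Set 30.45·exp(−k·t) = 19 → t = ln(30.45/19)/k = 19840 s = 5.510 h.
Distance = v·t = 0.72·19840 = 14280 m = 14.28 km.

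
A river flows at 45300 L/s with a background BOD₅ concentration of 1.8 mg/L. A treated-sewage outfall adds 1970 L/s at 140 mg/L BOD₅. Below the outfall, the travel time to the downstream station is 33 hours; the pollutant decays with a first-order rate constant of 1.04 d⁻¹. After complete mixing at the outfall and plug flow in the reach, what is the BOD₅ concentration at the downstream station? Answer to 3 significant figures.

1.81 mg/L

Mass balance: C = (45300·1.800 + 1970·140.0) / 47270 = 357300/47270 = 7.560 mg/L.
First-order decay: C = 7.560·exp(−k·t) = 7.560·0.2393 = 1.809 mg/L.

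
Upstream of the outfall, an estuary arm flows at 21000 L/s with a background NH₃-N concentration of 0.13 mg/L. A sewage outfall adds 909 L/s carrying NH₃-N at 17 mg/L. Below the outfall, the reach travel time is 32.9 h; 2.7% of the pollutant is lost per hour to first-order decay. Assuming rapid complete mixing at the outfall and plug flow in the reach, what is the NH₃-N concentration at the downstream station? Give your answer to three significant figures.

After mixing, C = (21000·0.1300 + 909.0·17.00) / 21910 = 18180/21910 = 0.8299 mg/L.
2.7%/h lost → k = −ln(1 − 0.027) = 0.02737 h⁻¹.
Decay over the reach: 0.8299·exp(−kt) = 0.8299·0.4064 = 0.3373 mg/L.

0.337 mg/L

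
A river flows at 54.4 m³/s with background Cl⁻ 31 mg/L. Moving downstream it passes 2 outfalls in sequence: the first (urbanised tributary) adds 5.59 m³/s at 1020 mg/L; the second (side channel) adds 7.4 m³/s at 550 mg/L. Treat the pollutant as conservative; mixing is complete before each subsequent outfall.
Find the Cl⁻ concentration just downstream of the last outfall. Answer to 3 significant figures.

170 mg/L

After outfall 1: Q = 54.40 + 5.590 = 59.99 m³/s; C = (54.40·31.00 + 5.590·1020)/59.99 = 123.2 mg/L.
After outfall 2: Q = 59.99 + 7.400 = 67.39 m³/s; C = (59.99·123.2 + 7.400·550.0)/67.39 = 170.0 mg/L.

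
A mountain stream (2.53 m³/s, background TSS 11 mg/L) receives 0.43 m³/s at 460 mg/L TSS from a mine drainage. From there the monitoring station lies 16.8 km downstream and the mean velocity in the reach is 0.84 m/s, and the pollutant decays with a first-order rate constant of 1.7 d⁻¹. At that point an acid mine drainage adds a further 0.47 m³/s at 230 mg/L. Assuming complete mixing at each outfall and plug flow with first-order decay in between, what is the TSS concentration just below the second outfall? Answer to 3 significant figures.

75.9 mg/L

Mass balance: C = (2.530·11.00 + 0.4300·460.0) / 2.960 = 225.6/2.960 = 76.23 mg/L; combined flow 2.960 m³/s.
Travel time t = 16.8·1000 / 0.84 = 20000 s = 5.556 h.
After decay, C = 76.23 × e^(−kt) = 76.23 × 0.6747 = 51.43 mg/L.
Second outfall: C = (2.960·51.43 + 0.4700·230.0)/3.430 = 75.90 mg/L.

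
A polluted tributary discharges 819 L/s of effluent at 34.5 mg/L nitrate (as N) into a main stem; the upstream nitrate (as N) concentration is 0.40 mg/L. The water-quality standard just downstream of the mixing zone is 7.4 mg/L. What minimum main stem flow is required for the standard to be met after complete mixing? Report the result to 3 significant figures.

3170 L/s

Set C_mix = 7.4: (Q·0.4000 + 819.0·34.50) / (Q + 819.0) = 7.4
→ Q = 819.0·(34.50 − 7.4)/(7.4 − 0.4000) = 3171 L/s.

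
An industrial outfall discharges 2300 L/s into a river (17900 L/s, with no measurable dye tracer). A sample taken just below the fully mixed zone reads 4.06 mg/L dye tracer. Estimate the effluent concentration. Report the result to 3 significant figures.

Mass balance: 17900·0 + 2300·Cₑ = 20200·4.060
→ Cₑ = (20200·4.060 − 17900·0) / 2300 = 35.66 mg/L.

35.7 mg/L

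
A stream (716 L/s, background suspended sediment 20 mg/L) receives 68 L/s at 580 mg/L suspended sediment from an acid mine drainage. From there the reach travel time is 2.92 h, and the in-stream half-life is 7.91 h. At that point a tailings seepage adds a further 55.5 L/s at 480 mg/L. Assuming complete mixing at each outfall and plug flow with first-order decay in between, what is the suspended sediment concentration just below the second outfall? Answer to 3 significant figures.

After mixing, C = (716.0·20.00 + 68.00·580.0) / 784.0 = 53760/784.0 = 68.57 mg/L; combined flow 784.0 L/s.
Half-life 7.91 h → k = ln 2 / 7.91 = 0.08763 h⁻¹ = 2.103 d⁻¹.
First-order decay: C = 68.57·exp(−k·t) = 68.57·0.7742 = 53.09 mg/L.
At the second outfall, C = (784.0·53.09 + 55.50·480.0) / (784.0 + 55.50) = 81.31 mg/L.

81.3 mg/L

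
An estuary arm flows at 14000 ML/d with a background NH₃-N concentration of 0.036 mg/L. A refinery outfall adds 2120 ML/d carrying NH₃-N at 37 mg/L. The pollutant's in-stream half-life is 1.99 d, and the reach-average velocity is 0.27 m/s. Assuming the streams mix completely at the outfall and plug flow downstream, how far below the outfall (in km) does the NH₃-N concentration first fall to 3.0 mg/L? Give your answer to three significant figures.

32.8 km

Flow-weighted average: C = (14000·0.03600 + 2120·37.00) / 16120 = 78940/16120 = 4.897 mg/L.
Half-life 1.99 d → k = ln 2 / 1.99 = 0.3483 d⁻¹.
Set 4.897·exp(−k·t) = 3.0 → t = ln(4.897/3.0)/k = 121600 s = 33.77 h.
Distance = v·t = 0.27·121600 = 32820 m = 32.82 km.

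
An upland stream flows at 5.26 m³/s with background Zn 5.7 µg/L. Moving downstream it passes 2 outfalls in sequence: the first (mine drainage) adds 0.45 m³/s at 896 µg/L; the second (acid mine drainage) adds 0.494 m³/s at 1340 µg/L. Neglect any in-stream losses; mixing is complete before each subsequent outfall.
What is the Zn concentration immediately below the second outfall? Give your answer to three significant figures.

Below outfall 1: Q → 5.710 m³/s, C = (5.260·5.700 + 0.4500·896.0)/5.710 = 75.86 µg/L.
Below outfall 2: Q → 6.204 m³/s, C = (5.710·75.86 + 0.4940·1340)/6.204 = 176.5 µg/L.

177 µg/L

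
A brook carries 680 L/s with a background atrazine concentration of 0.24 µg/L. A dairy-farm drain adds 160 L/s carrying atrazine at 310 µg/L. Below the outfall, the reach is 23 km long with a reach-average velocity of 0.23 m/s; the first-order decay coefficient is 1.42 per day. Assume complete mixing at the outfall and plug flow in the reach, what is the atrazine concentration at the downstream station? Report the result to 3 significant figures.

Flow-weighted average: C = (680.0·0.2400 + 160.0·310.0) / 840.0 = 49760/840.0 = 59.24 µg/L.
Travel time t = 23·1000 / 0.23 = 100000 s = 27.78 h.
After decay, C = 59.24 × e^(−kt) = 59.24 × 0.1933 = 11.45 µg/L.

11.5 µg/L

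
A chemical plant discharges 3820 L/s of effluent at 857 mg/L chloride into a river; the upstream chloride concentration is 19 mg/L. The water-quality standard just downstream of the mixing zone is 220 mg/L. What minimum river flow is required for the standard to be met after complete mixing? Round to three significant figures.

12100 L/s

Set C_mix = 220: (Q·19.00 + 3820·857.0) / (Q + 3820) = 220
→ Q = 3820·(857.0 − 220)/(220 − 19.00) = 12110 L/s.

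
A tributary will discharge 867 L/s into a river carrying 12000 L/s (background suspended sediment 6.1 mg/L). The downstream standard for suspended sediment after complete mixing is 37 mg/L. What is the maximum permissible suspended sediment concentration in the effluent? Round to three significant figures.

At the limit, (Qr·Cr + Qe·Cₑ)/(Qr + Qe) = 37:
Cₑ = (12870·37 − 12000·6.100) / 867.0 = 464.7 mg/L.

465 mg/L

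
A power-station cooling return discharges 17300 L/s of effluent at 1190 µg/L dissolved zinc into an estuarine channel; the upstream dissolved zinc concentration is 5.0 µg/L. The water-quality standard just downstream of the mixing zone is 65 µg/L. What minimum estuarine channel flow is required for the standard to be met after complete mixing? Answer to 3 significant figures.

Set C_mix = 65: (Q·5.000 + 17300·1190) / (Q + 17300) = 65
→ Q = 17300·(1190 − 65)/(65 − 5.000) = 324400 L/s.

324000 L/s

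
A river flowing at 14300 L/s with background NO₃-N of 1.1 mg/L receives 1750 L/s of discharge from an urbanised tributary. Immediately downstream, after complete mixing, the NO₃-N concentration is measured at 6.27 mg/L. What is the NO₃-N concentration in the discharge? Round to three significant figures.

Mass balance: 14300·1.100 + 1750·Cₑ = 16050·6.270
→ Cₑ = (16050·6.270 − 14300·1.100) / 1750 = 48.52 mg/L.

48.5 mg/L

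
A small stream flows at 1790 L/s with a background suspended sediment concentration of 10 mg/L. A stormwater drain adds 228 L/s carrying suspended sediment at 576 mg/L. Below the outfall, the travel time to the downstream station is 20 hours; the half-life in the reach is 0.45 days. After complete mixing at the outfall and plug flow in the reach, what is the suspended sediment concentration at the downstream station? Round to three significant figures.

20.5 mg/L

Flow-weighted average: C = (1790·10.00 + 228.0·576.0) / 2018 = 149200/2018 = 73.95 mg/L.
Half-life 0.45 d → k = ln 2 / 0.45 = 1.540 d⁻¹.
First-order decay: C = 73.95·exp(−k·t) = 73.95·0.2770 = 20.49 mg/L.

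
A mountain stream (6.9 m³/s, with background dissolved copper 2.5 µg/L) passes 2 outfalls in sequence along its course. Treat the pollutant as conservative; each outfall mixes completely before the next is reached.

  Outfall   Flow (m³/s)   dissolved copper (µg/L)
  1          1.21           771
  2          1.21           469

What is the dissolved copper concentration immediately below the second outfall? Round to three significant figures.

After outfall 1: Q = 6.900 + 1.210 = 8.110 m³/s; C = (6.900·2.500 + 1.210·771.0)/8.110 = 117.2 µg/L.
After outfall 2: Q = 8.110 + 1.210 = 9.320 m³/s; C = (8.110·117.2 + 1.210·469.0)/9.320 = 162.8 µg/L.

163 µg/L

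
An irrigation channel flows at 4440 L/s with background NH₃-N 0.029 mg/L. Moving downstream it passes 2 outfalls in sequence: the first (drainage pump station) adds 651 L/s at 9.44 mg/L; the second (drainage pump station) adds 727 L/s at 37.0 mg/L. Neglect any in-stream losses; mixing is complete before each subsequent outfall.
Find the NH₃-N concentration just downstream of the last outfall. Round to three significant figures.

5.70 mg/L

After outfall 1: Q = 4440 + 651.0 = 5091 L/s; C = (4440·0.02900 + 651.0·9.440)/5091 = 1.232 mg/L.
After outfall 2: Q = 5091 + 727.0 = 5818 L/s; C = (5091·1.232 + 727.0·37.00)/5818 = 5.702 mg/L.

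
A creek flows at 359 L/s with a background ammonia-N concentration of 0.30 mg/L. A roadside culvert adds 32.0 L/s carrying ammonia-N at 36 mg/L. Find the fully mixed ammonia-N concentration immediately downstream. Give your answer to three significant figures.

3.22 mg/L

Conservation of mass: C = (359.0·0.3000 + 32.00·36.00) / 391.0 = 1260/391.0 = 3.222 mg/L.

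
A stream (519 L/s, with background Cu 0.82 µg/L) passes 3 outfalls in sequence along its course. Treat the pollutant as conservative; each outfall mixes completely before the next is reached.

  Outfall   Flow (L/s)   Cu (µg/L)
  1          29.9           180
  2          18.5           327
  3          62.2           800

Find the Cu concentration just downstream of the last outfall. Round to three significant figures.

After outfall 1: Q = 519.0 + 29.90 = 548.9 L/s; C = (519.0·0.8200 + 29.90·180.0)/548.9 = 10.58 µg/L.
After outfall 2: Q = 548.9 + 18.50 = 567.4 L/s; C = (548.9·10.58 + 18.50·327.0)/567.4 = 20.90 µg/L.
After outfall 3: Q = 567.4 + 62.20 = 629.6 L/s; C = (567.4·20.90 + 62.20·800.0)/629.6 = 97.87 µg/L.

97.9 µg/L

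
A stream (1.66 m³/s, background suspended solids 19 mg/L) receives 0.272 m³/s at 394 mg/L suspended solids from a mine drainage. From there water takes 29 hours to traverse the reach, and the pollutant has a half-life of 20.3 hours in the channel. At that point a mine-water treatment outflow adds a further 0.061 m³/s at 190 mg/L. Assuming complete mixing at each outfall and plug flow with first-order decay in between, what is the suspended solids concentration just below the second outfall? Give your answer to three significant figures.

31.7 mg/L

Mass balance: C = (1.660·19.00 + 0.2720·394.0) / 1.932 = 138.7/1.932 = 71.80 mg/L; combined flow 1.932 m³/s.
Half-life 20.3 h → k = ln 2 / 20.3 = 0.03415 h⁻¹ = 0.8195 d⁻¹.
Applying C = C₀e^(−kt): 71.80 × 0.3715 = 26.67 mg/L.
At the second outfall, C = (1.932·26.67 + 0.06100·190.0) / (1.932 + 0.06100) = 31.67 mg/L.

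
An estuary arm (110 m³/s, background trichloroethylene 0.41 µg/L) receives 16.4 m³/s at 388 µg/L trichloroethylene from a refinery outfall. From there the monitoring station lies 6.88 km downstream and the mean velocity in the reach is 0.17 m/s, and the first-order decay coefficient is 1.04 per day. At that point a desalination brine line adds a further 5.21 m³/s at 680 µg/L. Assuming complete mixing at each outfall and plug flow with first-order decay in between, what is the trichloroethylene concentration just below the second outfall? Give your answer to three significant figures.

56.8 µg/L

Conservation of mass: C = (110.0·0.4100 + 16.40·388.0) / 126.4 = 6408/126.4 = 50.70 µg/L; combined flow 126.4 m³/s.
Travel time t = 6.88·1000 / 0.17 = 40470 s = 11.24 h.
First-order decay: C = 50.70·exp(−k·t) = 50.70·0.6144 = 31.15 µg/L.
Second outfall: C = (126.4·31.15 + 5.210·680.0)/131.6 = 56.83 µg/L.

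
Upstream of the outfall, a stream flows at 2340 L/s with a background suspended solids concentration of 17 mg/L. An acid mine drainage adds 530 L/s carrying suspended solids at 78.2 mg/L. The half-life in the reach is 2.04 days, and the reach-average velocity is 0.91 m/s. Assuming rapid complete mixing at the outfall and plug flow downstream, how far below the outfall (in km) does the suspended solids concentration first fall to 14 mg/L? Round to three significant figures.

163 km

Mixed concentration C = ΣQC/ΣQ = (2340·17.00 + 530.0·78.20) / 2870 = 81230/2870 = 28.30 mg/L.
Half-life 2.04 d → k = ln 2 / 2.04 = 0.3398 d⁻¹.
Set 28.30·exp(−k·t) = 14 → t = ln(28.30/14)/k = 179000 s = 49.72 h.
Distance = v·t = 0.91·179000 = 162900 m = 162.9 km.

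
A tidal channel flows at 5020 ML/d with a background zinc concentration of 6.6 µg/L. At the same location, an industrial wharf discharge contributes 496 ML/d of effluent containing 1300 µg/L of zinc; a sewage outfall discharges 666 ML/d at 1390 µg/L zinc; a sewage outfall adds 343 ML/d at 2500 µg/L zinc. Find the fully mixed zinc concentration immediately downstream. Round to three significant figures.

377 µg/L

Mixed concentration C = ΣQC/ΣQ = (5020·6.600 + 496.0·1300 + 666.0·1390 + 343.0·2500) / 6525 = 2461000/6525 = 377.2 µg/L.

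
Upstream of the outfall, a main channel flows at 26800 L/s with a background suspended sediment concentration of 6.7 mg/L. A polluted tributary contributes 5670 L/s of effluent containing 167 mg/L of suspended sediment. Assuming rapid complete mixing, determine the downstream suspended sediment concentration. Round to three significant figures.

Mixed concentration C = ΣQC/ΣQ = (26800·6.700 + 5670·167.0) / 32470 = 1126000/32470 = 34.69 mg/L.

34.7 mg/L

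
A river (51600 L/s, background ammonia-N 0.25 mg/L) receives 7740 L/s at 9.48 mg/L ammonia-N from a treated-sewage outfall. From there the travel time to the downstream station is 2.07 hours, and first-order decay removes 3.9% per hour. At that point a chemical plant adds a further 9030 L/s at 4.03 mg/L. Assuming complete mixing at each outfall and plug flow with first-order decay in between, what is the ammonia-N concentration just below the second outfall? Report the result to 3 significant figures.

Conservation of mass: C = (51600·0.2500 + 7740·9.480) / 59340 = 86280/59340 = 1.454 mg/L; combined flow 59340 L/s.
3.9%/h lost → k = −ln(1 − 0.039) = 0.03978 h⁻¹.
After decay, C = 1.454 × e^(−kt) = 1.454 × 0.9210 = 1.339 mg/L.
At the second outfall, C = (59340·1.339 + 9030·4.030) / (59340 + 9030) = 1.694 mg/L.

1.69 mg/L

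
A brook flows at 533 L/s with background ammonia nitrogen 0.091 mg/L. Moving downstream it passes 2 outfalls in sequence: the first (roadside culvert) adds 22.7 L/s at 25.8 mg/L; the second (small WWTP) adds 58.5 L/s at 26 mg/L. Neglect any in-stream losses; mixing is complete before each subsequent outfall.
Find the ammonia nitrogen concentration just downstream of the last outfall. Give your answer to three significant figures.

3.51 mg/L

Outfall 1: combined Q = 555.7 L/s; C = (533.0·0.09100 + 22.70·25.80)/555.7 = 1.141 mg/L.
Outfall 2: combined Q = 614.2 L/s; C = (555.7·1.141 + 58.50·26.00)/614.2 = 3.509 mg/L.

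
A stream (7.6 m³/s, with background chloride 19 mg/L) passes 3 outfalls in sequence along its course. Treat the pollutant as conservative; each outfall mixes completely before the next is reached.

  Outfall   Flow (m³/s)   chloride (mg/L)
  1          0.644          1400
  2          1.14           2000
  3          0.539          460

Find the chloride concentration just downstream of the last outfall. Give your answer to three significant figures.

360 mg/L

Below outfall 1: Q → 8.244 m³/s, C = (7.600·19.00 + 0.6440·1400)/8.244 = 126.9 mg/L.
Below outfall 2: Q → 9.384 m³/s, C = (8.244·126.9 + 1.140·2000)/9.384 = 354.4 mg/L.
Below outfall 3: Q → 9.923 m³/s, C = (9.384·354.4 + 0.5390·460.0)/9.923 = 360.2 mg/L.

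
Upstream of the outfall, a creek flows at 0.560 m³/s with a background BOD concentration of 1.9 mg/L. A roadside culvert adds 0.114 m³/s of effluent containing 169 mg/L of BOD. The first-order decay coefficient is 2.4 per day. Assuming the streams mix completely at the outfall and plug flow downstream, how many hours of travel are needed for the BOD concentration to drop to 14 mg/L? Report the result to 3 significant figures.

Mixed concentration C = ΣQC/ΣQ = (0.5600·1.900 + 0.1140·169.0) / 0.6740 = 20.33/0.6740 = 30.16 mg/L.
30.16·exp(−k·t) = 14 → t = ln(30.16/14)/k = 27630 s = 7.676 h.

7.68 h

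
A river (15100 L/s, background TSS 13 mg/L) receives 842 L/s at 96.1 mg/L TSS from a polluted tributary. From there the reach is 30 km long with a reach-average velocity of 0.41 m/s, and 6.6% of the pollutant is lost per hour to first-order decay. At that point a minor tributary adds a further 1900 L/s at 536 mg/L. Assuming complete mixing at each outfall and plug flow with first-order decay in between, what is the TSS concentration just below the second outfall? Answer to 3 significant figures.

Mixed concentration C = ΣQC/ΣQ = (15100·13.00 + 842.0·96.10) / 15940 = 277200/15940 = 17.39 mg/L; combined flow 15940 L/s.
Travel time t = 30·1000 / 0.41 = 73170 s = 20.33 h.
6.6%/h lost → k = −ln(1 − 0.066) = 0.06828 h⁻¹.
First-order decay: C = 17.39·exp(−k·t) = 17.39·0.2496 = 4.341 mg/L.
At the second outfall, C = (15940·4.341 + 1900·536.0) / (15940 + 1900) = 60.96 mg/L.

61.0 mg/L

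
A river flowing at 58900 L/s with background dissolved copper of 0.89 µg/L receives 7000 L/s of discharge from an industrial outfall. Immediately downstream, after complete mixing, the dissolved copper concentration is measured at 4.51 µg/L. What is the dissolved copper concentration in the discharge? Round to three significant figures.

Mass balance: 58900·0.8900 + 7000·Cₑ = 65900·4.510
→ Cₑ = (65900·4.510 − 58900·0.8900) / 7000 = 34.97 µg/L.

35.0 µg/L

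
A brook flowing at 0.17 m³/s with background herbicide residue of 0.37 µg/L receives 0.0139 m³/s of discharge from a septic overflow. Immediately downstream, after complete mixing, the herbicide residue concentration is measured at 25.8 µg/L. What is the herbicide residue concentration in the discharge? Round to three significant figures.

337 µg/L

Mass balance: 0.1700·0.3700 + 0.01390·Cₑ = 0.1839·25.80
→ Cₑ = (0.1839·25.80 − 0.1700·0.3700) / 0.01390 = 336.8 µg/L.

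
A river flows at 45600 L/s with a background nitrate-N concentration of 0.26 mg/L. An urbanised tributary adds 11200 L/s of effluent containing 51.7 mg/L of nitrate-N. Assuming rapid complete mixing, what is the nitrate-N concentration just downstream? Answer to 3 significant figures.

10.4 mg/L

Conservation of mass: C = (45600·0.2600 + 11200·51.70) / 56800 = 590900/56800 = 10.40 mg/L.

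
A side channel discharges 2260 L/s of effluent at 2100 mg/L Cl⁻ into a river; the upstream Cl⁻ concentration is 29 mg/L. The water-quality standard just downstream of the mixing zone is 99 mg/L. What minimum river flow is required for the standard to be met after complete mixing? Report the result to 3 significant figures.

Set C_mix = 99: (Q·29.00 + 2260·2100) / (Q + 2260) = 99
→ Q = 2260·(2100 − 99)/(99 − 29.00) = 64600 L/s.

64600 L/s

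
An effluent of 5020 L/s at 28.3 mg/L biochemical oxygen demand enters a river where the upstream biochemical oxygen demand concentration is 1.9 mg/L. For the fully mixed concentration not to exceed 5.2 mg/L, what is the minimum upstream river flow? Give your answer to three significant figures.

35100 L/s

Set C_mix = 5.2: (Q·1.900 + 5020·28.30) / (Q + 5020) = 5.2
→ Q = 5020·(28.30 − 5.2)/(5.2 − 1.900) = 35140 L/s.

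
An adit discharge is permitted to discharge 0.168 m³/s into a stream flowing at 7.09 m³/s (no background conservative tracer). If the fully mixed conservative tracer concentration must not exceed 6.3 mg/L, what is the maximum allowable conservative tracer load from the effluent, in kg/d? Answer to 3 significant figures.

3950 kg/d

Mass balance at the limit: 7.090·0 + 0.1680·Cₑ = 7.258·6.3 → Cₑ = 272.2 mg/L.
Load = 0.1680 m³/s × 272.2 g/m³ × 86 400 s/d = 3951 kg/d.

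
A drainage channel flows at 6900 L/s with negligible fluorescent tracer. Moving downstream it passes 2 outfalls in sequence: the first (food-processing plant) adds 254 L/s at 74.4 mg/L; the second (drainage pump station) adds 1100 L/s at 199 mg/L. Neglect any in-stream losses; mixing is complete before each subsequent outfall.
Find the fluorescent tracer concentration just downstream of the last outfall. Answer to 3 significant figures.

28.8 mg/L

After outfall 1: Q = 6900 + 254.0 = 7154 L/s; C = (6900·0 + 254.0·74.40)/7154 = 2.642 mg/L.
After outfall 2: Q = 7154 + 1100 = 8254 L/s; C = (7154·2.642 + 1100·199.0)/8254 = 28.81 mg/L.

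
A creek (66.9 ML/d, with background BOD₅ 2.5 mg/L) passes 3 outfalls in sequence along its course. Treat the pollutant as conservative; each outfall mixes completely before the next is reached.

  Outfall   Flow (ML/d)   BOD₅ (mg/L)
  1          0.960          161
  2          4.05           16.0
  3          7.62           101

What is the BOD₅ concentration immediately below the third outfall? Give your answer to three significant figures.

14.5 mg/L

After outfall 1: Q = 66.90 + 0.9600 = 67.86 ML/d; C = (66.90·2.500 + 0.9600·161.0)/67.86 = 4.742 mg/L.
After outfall 2: Q = 67.86 + 4.050 = 71.91 ML/d; C = (67.86·4.742 + 4.050·16.00)/71.91 = 5.376 mg/L.
After outfall 3: Q = 71.91 + 7.620 = 79.53 ML/d; C = (71.91·5.376 + 7.620·101.0)/79.53 = 14.54 mg/L.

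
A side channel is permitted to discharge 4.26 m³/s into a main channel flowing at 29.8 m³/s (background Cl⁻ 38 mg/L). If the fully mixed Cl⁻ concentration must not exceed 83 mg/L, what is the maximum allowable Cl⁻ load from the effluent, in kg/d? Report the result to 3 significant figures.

146000 kg/d

Mass balance at the limit: 29.80·38.00 + 4.260·Cₑ = 34.06·83 → Cₑ = 397.8 mg/L.
Load = 4.260 m³/s × 397.8 g/m³ × 86 400 s/d = 146400 kg/d.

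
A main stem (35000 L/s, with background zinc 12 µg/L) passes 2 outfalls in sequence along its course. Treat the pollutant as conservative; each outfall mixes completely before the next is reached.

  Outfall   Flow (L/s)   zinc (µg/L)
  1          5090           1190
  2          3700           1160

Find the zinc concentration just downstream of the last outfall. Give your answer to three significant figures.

246 µg/L

Outfall 1: combined Q = 40090 L/s; C = (35000·12.00 + 5090·1190)/40090 = 161.6 µg/L.
Outfall 2: combined Q = 43790 L/s; C = (40090·161.6 + 3700·1160)/43790 = 245.9 µg/L.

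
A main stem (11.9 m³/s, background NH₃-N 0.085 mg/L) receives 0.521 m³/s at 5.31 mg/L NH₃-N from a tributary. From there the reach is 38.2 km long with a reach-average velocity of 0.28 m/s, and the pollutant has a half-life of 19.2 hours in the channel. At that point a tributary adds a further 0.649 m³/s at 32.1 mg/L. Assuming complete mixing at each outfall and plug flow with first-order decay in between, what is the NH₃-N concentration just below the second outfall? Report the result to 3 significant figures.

Conservation of mass: C = (11.90·0.08500 + 0.5210·5.310) / 12.42 = 3.778/12.42 = 0.3042 mg/L; combined flow 12.42 m³/s.
Travel time t = 38.2·1000 / 0.28 = 136400 s = 37.90 h.
Half-life 19.2 h → k = ln 2 / 19.2 = 0.03610 h⁻¹ = 0.8664 d⁻¹.
First-order decay: C = 0.3042·exp(−k·t) = 0.3042·0.2546 = 0.07743 mg/L.
Second outfall: C = (12.42·0.07743 + 0.6490·32.10)/13.07 = 1.668 mg/L.

1.67 mg/L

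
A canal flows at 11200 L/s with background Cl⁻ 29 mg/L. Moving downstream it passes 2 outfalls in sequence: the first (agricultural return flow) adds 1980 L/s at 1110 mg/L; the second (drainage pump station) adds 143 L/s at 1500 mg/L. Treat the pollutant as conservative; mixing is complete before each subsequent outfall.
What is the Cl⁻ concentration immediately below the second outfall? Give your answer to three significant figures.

205 mg/L

Below outfall 1: Q → 13180 L/s, C = (11200·29.00 + 1980·1110)/13180 = 191.4 mg/L.
Below outfall 2: Q → 13320 L/s, C = (13180·191.4 + 143.0·1500)/13320 = 205.4 mg/L.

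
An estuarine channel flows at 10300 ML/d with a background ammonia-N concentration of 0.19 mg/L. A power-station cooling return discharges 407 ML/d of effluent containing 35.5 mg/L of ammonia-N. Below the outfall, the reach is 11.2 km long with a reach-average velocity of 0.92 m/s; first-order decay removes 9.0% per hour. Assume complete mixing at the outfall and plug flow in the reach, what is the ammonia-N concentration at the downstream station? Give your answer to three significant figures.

Flow-weighted average: C = (10300·0.1900 + 407.0·35.50) / 10710 = 16410/10710 = 1.532 mg/L.
Travel time t = 11.2·1000 / 0.92 = 12170 s = 3.382 h.
9.0%/h lost → k = −ln(1 − 0.09) = 0.09431 h⁻¹.
Decay over the reach: 1.532·exp(−kt) = 1.532·0.7269 = 1.114 mg/L.

1.11 mg/L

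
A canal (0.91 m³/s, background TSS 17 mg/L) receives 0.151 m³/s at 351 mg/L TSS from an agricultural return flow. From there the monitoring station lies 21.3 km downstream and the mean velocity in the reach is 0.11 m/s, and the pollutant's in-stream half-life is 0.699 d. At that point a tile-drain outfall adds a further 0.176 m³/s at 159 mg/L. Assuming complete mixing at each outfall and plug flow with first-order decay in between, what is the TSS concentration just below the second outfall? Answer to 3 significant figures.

28.6 mg/L

After mixing, C = (0.9100·17.00 + 0.1510·351.0) / 1.061 = 68.47/1.061 = 64.53 mg/L; combined flow 1.061 m³/s.
Travel time t = 21.3·1000 / 0.11 = 193600 s = 53.79 h.
Half-life 0.699 d → k = ln 2 / 0.699 = 0.9916 d⁻¹.
After decay, C = 64.53 × e^(−kt) = 64.53 × 0.1083 = 6.992 mg/L.
At the second outfall, C = (1.061·6.992 + 0.1760·159.0) / (1.061 + 0.1760) = 28.62 mg/L.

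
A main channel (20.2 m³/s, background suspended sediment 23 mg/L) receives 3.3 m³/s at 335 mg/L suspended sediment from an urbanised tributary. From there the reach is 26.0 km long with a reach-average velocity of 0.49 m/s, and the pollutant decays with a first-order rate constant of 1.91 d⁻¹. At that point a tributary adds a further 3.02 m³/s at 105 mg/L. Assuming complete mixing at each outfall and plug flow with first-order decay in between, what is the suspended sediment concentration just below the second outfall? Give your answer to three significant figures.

After mixing, C = (20.20·23.00 + 3.300·335.0) / 23.50 = 1570/23.50 = 66.81 mg/L; combined flow 23.50 m³/s.
Travel time t = 26.0·1000 / 0.49 = 53060 s = 14.74 h.
Decay over the reach: 66.81·exp(−kt) = 66.81·0.3094 = 20.67 mg/L.
At the second outfall, C = (23.50·20.67 + 3.020·105.0) / (23.50 + 3.020) = 30.28 mg/L.

30.3 mg/L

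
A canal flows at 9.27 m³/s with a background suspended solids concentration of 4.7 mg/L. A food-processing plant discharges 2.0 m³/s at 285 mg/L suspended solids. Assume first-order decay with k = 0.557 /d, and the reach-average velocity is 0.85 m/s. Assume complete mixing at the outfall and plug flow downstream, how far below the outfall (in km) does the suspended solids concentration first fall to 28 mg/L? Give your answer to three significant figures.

Conservation of mass: C = (9.270·4.700 + 2.000·285.0) / 11.27 = 613.6/11.27 = 54.44 mg/L.
Set 54.44·exp(−k·t) = 28 → t = ln(54.44/28)/k = 103100 s = 28.65 h.
Distance = v·t = 0.85·103100 = 87670 m = 87.67 km.

87.7 km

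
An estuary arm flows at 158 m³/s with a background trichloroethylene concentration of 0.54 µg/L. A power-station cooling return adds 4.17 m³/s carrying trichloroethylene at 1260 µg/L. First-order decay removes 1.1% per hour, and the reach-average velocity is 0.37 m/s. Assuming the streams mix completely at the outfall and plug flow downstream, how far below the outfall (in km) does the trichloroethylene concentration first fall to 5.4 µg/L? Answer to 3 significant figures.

218 km

Conservation of mass: C = (158.0·0.5400 + 4.170·1260) / 162.2 = 5340/162.2 = 32.93 µg/L.
1.1%/h lost → k = −ln(1 − 0.011) = 0.01106 h⁻¹.
Set 32.93·exp(−k·t) = 5.4 → t = ln(32.93/5.4)/k = 588400 s = 163.4 h.
Distance = v·t = 0.37·588400 = 217700 m = 217.7 km.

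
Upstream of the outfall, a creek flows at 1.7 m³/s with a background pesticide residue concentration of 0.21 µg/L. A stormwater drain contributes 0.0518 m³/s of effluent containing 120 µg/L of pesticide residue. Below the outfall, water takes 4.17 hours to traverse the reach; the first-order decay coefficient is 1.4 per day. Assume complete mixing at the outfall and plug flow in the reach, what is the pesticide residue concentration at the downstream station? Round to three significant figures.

After mixing, C = (1.700·0.2100 + 0.05180·120.0) / 1.752 = 6.573/1.752 = 3.752 µg/L.
After decay, C = 3.752 × e^(−kt) = 3.752 × 0.7841 = 2.942 µg/L.

2.94 µg/L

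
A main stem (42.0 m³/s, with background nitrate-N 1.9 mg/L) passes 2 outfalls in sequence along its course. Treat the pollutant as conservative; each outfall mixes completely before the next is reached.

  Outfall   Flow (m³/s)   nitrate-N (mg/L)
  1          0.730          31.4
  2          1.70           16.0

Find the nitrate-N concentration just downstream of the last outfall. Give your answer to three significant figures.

2.92 mg/L

Outfall 1: combined Q = 42.73 m³/s; C = (42.00·1.900 + 0.7300·31.40)/42.73 = 2.404 mg/L.
Outfall 2: combined Q = 44.43 m³/s; C = (42.73·2.404 + 1.700·16.00)/44.43 = 2.924 mg/L.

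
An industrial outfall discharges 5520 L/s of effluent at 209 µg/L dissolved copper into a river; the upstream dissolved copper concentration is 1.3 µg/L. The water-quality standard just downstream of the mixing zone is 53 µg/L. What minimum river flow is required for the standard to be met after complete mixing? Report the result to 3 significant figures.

16700 L/s

Set C_mix = 53: (Q·1.300 + 5520·209.0) / (Q + 5520) = 53
→ Q = 5520·(209.0 − 53)/(53 − 1.300) = 16660 L/s.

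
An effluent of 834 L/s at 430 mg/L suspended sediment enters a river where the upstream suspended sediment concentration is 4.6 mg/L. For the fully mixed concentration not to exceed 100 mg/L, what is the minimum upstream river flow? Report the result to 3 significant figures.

Set C_mix = 100: (Q·4.600 + 834.0·430.0) / (Q + 834.0) = 100
→ Q = 834.0·(430.0 − 100)/(100 − 4.600) = 2885 L/s.

2880 L/s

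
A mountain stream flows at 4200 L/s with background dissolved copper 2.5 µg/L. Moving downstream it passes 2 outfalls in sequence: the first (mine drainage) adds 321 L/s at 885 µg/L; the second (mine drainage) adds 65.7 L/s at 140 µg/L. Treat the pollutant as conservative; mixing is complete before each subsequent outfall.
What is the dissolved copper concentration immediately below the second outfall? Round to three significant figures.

66.2 µg/L

Outfall 1: combined Q = 4521 L/s; C = (4200·2.500 + 321.0·885.0)/4521 = 65.16 µg/L.
Outfall 2: combined Q = 4587 L/s; C = (4521·65.16 + 65.70·140.0)/4587 = 66.23 µg/L.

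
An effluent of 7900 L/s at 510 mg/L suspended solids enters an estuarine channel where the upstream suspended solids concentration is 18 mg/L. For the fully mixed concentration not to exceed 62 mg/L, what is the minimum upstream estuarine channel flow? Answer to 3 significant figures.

80400 L/s

Set C_mix = 62: (Q·18.00 + 7900·510.0) / (Q + 7900) = 62
→ Q = 7900·(510.0 − 62)/(62 − 18.00) = 80440 L/s.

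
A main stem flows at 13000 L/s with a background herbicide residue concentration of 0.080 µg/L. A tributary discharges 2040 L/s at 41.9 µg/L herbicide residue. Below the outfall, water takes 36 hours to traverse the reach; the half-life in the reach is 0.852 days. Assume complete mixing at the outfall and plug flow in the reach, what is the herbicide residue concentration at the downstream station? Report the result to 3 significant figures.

1.70 µg/L

Flow-weighted average: C = (13000·0.08000 + 2040·41.90) / 15040 = 86520/15040 = 5.752 µg/L.
Half-life 0.852 d → k = ln 2 / 0.852 = 0.8136 d⁻¹.
Applying C = C₀e^(−kt): 5.752 × 0.2951 = 1.698 µg/L.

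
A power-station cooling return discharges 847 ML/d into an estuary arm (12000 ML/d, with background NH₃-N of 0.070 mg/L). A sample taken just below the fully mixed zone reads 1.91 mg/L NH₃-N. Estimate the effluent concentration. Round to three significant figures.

Mass balance: 12000·0.07000 + 847.0·Cₑ = 12850·1.910
→ Cₑ = (12850·1.910 − 12000·0.07000) / 847.0 = 27.98 mg/L.

28.0 mg/L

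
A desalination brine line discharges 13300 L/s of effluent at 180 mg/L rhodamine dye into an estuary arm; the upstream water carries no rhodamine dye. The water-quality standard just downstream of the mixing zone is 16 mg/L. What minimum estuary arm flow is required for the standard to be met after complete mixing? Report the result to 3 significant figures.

136000 L/s

Set C_mix = 16: (Q·0 + 13300·180.0) / (Q + 13300) = 16
→ Q = 13300·(180.0 − 16)/(16 − 0) = 136300 L/s.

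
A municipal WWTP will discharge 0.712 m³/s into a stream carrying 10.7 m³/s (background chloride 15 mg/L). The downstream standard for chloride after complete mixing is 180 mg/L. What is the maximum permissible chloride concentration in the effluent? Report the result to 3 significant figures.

At the limit, (Qr·Cr + Qe·Cₑ)/(Qr + Qe) = 180:
Cₑ = (11.41·180 − 10.70·15.00) / 0.7120 = 2660 mg/L.

2660 mg/L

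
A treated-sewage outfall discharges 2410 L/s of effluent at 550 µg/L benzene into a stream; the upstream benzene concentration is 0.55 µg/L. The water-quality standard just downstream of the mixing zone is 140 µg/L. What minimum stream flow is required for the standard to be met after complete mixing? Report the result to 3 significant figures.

7090 L/s

Set C_mix = 140: (Q·0.5500 + 2410·550.0) / (Q + 2410) = 140
→ Q = 2410·(550.0 − 140)/(140 − 0.5500) = 7086 L/s.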